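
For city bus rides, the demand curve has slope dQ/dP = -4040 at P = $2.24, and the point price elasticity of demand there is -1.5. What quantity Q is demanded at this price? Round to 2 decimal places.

Ed = (dQ/dP)·(P/Q) ⇒ Q = (dQ/dP)·P/Ed = (-4040)·2.24/(-1.5) = 6033.0666…

6033.07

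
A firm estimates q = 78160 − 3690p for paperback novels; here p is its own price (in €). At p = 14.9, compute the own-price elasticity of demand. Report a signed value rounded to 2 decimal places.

-2.37

At the given values, q = 78160 − 3690(14.9) = 23179.
∂q/∂p = −3690.
E = (-3690) × (14.9/23179) = -2.3720…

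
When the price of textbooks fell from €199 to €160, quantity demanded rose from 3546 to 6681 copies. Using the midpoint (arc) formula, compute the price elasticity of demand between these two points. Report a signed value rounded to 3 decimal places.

-2.822

%ΔQ = (6681 − 3546) / [(3546 + 6681)/2] = 3135/5113.5 = 0.613083…
%ΔP = (160 − 199) / [(199 + 160)/2] = -39/179.5 = -0.217270…
Arc Ed = %ΔQ / %ΔP = (3135/5113.5) / (-39/179.5) = -2.82175…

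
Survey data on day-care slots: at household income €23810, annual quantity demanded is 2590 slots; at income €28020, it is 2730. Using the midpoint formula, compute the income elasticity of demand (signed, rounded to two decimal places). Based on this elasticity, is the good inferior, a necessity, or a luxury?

%ΔQ = (2730 − 2590)/[( 2590 + 2730)/2] = 140/2660 = 0.052631…
%ΔIncome = (28020 − 23810)/[( 23810 + 28020)/2] = 4210/25915 = 0.162454…
E_income = (140/2660) / (4210/25915) = 0.3239…
0 < E_income < 1 ⇒ normal good, necessity.

0.32; necessity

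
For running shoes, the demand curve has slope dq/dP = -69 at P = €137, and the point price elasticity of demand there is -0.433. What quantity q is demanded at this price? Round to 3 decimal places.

21831.409

Ed = (dq/dP)·(P/q) ⇒ q = (dq/dP)·P/Ed = (-69)·137/(-0.433) = 21831.40877…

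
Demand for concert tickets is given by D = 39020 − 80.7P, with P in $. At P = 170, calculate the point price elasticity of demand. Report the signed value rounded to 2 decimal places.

-0.54

dD/dP = −80.7. At P = 170, D = 39020 − 80.7(170) = 25301.
Ed = (dD/dP)·(P/D) = −80.7 × (170/25301) = -0.5422…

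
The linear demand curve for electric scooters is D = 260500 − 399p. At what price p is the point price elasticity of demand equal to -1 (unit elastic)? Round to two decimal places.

Ed = −399p/(260500 − 399p). Set this equal to -1:
399p = 1·(260500 − 399p) ⇒ 399p(1 + 1) = 1·260500
p = 1·260500 / (399·2) = 326.4411…

326.44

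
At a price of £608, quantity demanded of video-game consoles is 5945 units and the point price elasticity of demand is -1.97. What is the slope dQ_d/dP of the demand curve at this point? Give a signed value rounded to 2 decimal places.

Ed = (dQ_d/dP)·(P/Q_d) ⇒ dQ_d/dP = Ed·Q_d/P = (-1.97)·5945/608 = -19.2625…

-19.26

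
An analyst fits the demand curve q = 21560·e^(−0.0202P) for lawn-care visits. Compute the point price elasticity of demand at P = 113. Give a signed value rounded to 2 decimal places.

dq/dP = −0.0202·q = -44.4303. At P = 113, q = 2199.52.
Ed = (dq/dP)·(P/q) = (-44.4303) × (113/2199.52) = -2.2826

-2.28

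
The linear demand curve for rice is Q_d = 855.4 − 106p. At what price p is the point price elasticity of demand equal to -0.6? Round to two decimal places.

Ed = −106p/(855.4 − 106p). Set this equal to -0.6:
106p = 0.6·(855.4 − 106p) ⇒ 106p(1 + 0.6) = 0.6·855.4
p = 0.6·855.4 / (106·1.6) = 3.0261…

3.03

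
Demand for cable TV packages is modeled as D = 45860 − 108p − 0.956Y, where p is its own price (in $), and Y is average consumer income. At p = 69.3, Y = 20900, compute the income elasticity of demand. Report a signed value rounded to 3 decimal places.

At the given values, D = 45860 − 108(69.3) − 0.956(20900) = 18395.2.
∂D/∂Y = -0.956.
E = (-0.956) × (20900/18395.2) = -1.08617…

-1.086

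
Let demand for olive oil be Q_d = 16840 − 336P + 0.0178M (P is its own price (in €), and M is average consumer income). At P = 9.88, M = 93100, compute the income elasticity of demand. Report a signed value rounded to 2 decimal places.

At the given values, Q_d = 16840 − 336(9.88) + 0.0178(93100) = 15177.5.
∂Q_d/∂M = 0.0178.
E = (0.0178) × (93100/15177.5) = 0.1091…

0.11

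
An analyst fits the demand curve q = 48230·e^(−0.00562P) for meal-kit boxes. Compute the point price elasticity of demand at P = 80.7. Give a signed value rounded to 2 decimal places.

-0.45

dq/dP = −0.00562·q = -172.221. At P = 80.7, q = 30644.3.
Ed = (dq/dP)·(P/q) = (-172.221) × (80.7/30644.3) = -0.4535…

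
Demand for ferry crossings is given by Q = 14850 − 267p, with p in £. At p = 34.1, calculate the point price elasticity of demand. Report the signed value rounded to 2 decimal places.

-1.58

dQ/dp = −267. At p = 34.1, Q = 14850 − 267(34.1) = 5745.3.
Ed = (dQ/dp)·(p/Q) = −267 × (34.1/5745.3) = -1.5847…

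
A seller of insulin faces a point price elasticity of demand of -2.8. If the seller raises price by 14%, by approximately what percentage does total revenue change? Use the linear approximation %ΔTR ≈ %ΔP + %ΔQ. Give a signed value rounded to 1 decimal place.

-25.2%

%ΔQ ≈ Ed × %ΔP = (-2.8) × (+14%) = -39.2000%
%ΔTR ≈ %ΔP + %ΔQ = (+14%) + (-39.2000%) = -25.2000%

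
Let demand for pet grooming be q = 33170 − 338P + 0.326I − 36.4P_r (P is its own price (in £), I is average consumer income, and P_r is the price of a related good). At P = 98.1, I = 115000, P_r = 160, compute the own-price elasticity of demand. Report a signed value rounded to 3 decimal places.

At the given values, q = 33170 − 338(98.1) + 0.326(115000) − 36.4(160) = 31678.2.
∂q/∂P = −338.
E = (-338) × (98.1/31678.2) = -1.04670…

-1.047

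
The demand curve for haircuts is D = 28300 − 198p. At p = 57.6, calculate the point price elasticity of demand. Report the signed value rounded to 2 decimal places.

dD/dp = −198. At p = 57.6, D = 28300 − 198(57.6) = 16895.2.
Ed = (dD/dp)·(p/D) = −198 × (57.6/16895.2) = -0.6750…

-0.68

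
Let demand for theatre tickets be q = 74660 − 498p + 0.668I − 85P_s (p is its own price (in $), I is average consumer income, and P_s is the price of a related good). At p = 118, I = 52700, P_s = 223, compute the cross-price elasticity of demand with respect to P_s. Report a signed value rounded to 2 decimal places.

At the given values, q = 74660 − 498(118) + 0.668(52700) − 85(223) = 32144.6.
∂q/∂P_s = -85.
E = (-85) × (223/32144.6) = -0.5896…

-0.59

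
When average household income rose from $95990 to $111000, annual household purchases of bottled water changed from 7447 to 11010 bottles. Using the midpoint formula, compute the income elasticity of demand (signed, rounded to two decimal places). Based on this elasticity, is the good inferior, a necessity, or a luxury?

2.66; luxury

%ΔQ = (11010 − 7447)/[( 7447 + 11010)/2] = 3563/9228.5 = 0.386086…
%ΔIncome = (111000 − 95990)/[( 95990 + 111000)/2] = 15010/103495 = 0.145031…
E_income = (3563/9228.5) / (15010/103495) = 2.6620…
E_income > 1 ⇒ normal good, luxury.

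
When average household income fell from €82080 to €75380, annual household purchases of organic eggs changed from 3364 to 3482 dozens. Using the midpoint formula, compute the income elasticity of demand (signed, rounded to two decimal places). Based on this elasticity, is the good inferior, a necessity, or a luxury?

%ΔQ = (3482 − 3364)/[( 3364 + 3482)/2] = 118/3423 = 0.034472…
%ΔIncome = (75380 − 82080)/[( 82080 + 75380)/2] = -6700/78730 = -0.085100…
E_income = (118/3423) / (-6700/78730) = -0.4050…
E_income < 0 ⇒ inferior good.

-0.41; inferior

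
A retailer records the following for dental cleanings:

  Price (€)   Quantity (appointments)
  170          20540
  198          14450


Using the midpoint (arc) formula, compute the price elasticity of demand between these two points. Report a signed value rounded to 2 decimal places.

%ΔQ = (14450 − 20540) / [(20540 + 14450)/2] = -6090/17495 = -0.348099…
%ΔP = (198 − 170) / [(170 + 198)/2] = 28/184 = 0.152173…
Arc Ed = %ΔQ / %ΔP = (-6090/17495) / (28/184) = -2.2875…

-2.29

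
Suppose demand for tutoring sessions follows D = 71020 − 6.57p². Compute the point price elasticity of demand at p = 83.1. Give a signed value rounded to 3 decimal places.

-3.538

dD/dp = −2·6.57·p = -1091.934. At p = 83.1, D = 25650.1423.
Ed = (dD/dp)·(p/D) = (-1091.934) × (83.1/25650.1423) = -3.53759…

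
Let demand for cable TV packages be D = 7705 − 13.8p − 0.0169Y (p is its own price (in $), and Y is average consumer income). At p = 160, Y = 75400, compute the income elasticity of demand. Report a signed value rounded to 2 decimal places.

-0.30

At the given values, D = 7705 − 13.8(160) − 0.0169(75400) = 4222.74.
∂D/∂Y = -0.0169.
E = (-0.0169) × (75400/4222.74) = -0.3017…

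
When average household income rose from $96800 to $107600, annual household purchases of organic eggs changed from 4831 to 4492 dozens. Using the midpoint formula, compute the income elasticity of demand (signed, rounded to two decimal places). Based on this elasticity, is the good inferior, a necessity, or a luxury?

%ΔQ = (4492 − 4831)/[( 4831 + 4492)/2] = -339/4661.5 = -0.072723…
%ΔIncome = (107600 − 96800)/[( 96800 + 107600)/2] = 10800/102200 = 0.105675…
E_income = (-339/4661.5) / (10800/102200) = -0.6881…
E_income < 0 ⇒ inferior good.

-0.69; inferior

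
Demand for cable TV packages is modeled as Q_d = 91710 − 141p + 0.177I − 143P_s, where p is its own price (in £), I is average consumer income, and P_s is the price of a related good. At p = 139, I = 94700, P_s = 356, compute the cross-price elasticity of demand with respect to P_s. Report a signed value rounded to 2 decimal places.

-1.34

At the given values, Q_d = 91710 − 141(139) + 0.177(94700) − 143(356) = 37964.9.
∂Q_d/∂P_s = -143.
E = (-143) × (356/37964.9) = -1.3409…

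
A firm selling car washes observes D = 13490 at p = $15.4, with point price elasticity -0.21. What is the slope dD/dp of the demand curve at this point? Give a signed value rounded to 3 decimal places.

Ed = (dD/dp)·(p/D) ⇒ dD/dp = Ed·D/p = (-0.21)·13490/15.4 = -183.95454…

-183.955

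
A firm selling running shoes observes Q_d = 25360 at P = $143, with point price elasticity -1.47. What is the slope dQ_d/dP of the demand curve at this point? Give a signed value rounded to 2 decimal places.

Ed = (dQ_d/dP)·(P/Q_d) ⇒ dQ_d/dP = Ed·Q_d/P = (-1.47)·25360/143 = -260.6937…

-260.69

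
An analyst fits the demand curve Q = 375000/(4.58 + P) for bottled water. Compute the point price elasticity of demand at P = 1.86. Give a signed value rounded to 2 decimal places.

dQ/dP = −375000/(4.58 + P)² = -9041.9. At P = 1.86, Q = 58229.8.
Ed = (dQ/dP)·(P/Q) = (-9041.9) × (1.86/58229.8) = -0.2888…

-0.29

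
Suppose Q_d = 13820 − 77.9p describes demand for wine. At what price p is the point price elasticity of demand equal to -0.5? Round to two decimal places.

59.14

Ed = −77.9p/(13820 − 77.9p). Set this equal to -0.5:
77.9p = 0.5·(13820 − 77.9p) ⇒ 77.9p(1 + 0.5) = 0.5·13820
p = 0.5·13820 / (77.9·1.5) = 59.1356…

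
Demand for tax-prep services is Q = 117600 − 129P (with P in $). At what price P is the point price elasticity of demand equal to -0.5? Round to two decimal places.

Ed = −129P/(117600 − 129P). Set this equal to -0.5:
129P = 0.5·(117600 − 129P) ⇒ 129P(1 + 0.5) = 0.5·117600
P = 0.5·117600 / (129·1.5) = 303.8759…

303.88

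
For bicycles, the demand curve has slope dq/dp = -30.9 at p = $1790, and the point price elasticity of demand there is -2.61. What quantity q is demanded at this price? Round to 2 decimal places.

21191.95

Ed = (dq/dp)·(p/q) ⇒ q = (dq/dp)·p/Ed = (-30.9)·1790/(-2.61) = 21191.9540…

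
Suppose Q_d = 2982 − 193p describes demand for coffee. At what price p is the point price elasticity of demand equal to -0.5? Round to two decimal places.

Ed = −193p/(2982 − 193p). Set this equal to -0.5:
193p = 0.5·(2982 − 193p) ⇒ 193p(1 + 0.5) = 0.5·2982
p = 0.5·2982 / (193·1.5) = 5.1502…

5.15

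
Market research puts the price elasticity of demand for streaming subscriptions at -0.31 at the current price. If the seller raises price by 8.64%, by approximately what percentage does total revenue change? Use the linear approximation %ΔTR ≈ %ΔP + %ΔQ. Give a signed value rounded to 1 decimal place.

+6.0%

%ΔQ ≈ Ed × %ΔP = (-0.31) × (+8.64%) = -2.6784%
%ΔTR ≈ %ΔP + %ΔQ = (+8.64%) + (-2.6784%) = +5.9616%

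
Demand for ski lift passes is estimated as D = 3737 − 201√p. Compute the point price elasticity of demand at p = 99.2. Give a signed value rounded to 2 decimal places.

-0.58

dD/dp = −201/(2√p) = -10.0904. At p = 99.2, D = 1735.06.
Ed = (dD/dp)·(p/D) = (-10.0904) × (99.2/1735.06) = -0.5769…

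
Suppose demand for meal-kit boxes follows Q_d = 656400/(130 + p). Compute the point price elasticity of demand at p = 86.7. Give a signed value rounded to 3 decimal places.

dQ_d/dp = −656400/(130 + p)² = -13.9782. At p = 86.7, Q_d = 3029.07.
Ed = (dQ_d/dp)·(p/Q_d) = (-13.9782) × (86.7/3029.07) = -0.40009…

-0.400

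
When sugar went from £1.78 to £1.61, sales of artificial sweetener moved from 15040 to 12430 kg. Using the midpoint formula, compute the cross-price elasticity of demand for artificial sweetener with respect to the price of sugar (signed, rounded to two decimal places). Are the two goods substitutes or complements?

1.89; substitutes

%ΔQ_{artificial sweetener} = (12430 − 15040)/avg = -2610/13735 = -0.190025…
%ΔP_{sugar} = (1.61 − 1.78)/avg = -0.17/1.695 = -0.100294…
E_cross = (-2610/13735) / (-0.17/1.695) = 1.8946…
E_cross > 0 ⇒ the goods are substitutes.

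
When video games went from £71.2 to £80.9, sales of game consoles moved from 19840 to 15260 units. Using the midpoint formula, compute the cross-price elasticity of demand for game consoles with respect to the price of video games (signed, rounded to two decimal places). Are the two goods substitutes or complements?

-2.05; complements

%ΔQ_{game consoles} = (15260 − 19840)/avg = -4580/17550 = -0.260968…
%ΔP_{video games} = (80.9 − 71.2)/avg = 9.7/76.05 = 0.127547…
E_cross = (-4580/17550) / (9.7/76.05) = -2.0460…
E_cross < 0 ⇒ the goods are complements.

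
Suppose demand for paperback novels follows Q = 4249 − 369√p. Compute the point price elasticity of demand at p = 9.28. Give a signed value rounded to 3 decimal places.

dQ/dp = −369/(2√p) = -60.5651. At p = 9.28, Q = 3124.91.
Ed = (dQ/dp)·(p/Q) = (-60.5651) × (9.28/3124.91) = -0.17985…

-0.180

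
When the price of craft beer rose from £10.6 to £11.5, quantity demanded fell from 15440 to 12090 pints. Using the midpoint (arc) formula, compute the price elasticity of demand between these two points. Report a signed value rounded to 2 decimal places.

-2.99

%ΔQ = (12090 − 15440) / [(15440 + 12090)/2] = -3350/13765 = -0.243370…
%ΔP = (11.5 − 10.6) / [(10.6 + 11.5)/2] = 0.9/11.05 = 0.081447…
Arc Ed = %ΔQ / %ΔP = (-3350/13765) / (0.9/11.05) = -2.9880…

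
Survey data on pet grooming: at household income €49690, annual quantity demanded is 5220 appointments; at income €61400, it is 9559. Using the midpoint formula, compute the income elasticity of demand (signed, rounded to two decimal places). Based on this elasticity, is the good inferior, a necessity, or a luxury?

%ΔQ = (9559 − 5220)/[( 5220 + 9559)/2] = 4339/7389.5 = 0.587184…
%ΔIncome = (61400 − 49690)/[( 49690 + 61400)/2] = 11710/55545 = 0.210820…
E_income = (4339/7389.5) / (11710/55545) = 2.7852…
E_income > 1 ⇒ normal good, luxury.

2.79; luxury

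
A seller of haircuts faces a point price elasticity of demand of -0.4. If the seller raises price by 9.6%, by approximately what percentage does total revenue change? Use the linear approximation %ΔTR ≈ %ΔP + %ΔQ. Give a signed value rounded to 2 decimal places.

+5.76%

%ΔQ ≈ Ed × %ΔP = (-0.4) × (+9.6%) = -3.8400%
%ΔTR ≈ %ΔP + %ΔQ = (+9.6%) + (-3.8400%) = +5.7600%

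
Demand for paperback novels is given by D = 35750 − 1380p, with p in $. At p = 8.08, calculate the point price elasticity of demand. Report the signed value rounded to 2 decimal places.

dD/dp = −1380. At p = 8.08, D = 35750 − 1380(8.08) = 24599.6.
Ed = (dD/dp)·(p/D) = −1380 × (8.08/24599.6) = -0.4532…

-0.45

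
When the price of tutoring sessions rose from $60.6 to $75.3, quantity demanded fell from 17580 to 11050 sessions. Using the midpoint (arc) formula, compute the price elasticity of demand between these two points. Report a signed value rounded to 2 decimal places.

%ΔQ = (11050 − 17580) / [(17580 + 11050)/2] = -6530/14315 = -0.456164…
%ΔP = (75.3 − 60.6) / [(60.6 + 75.3)/2] = 14.7/67.95 = 0.216335…
Arc Ed = %ΔQ / %ΔP = (-6530/14315) / (14.7/67.95) = -2.1085…

-2.11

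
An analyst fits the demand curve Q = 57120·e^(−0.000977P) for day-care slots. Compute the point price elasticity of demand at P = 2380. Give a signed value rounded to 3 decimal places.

-2.325

dQ/dP = −0.000977·Q = -5.45551. At P = 2380, Q = 5583.94.
Ed = (dQ/dP)·(P/Q) = (-5.45551) × (2380/5583.94) = -2.32526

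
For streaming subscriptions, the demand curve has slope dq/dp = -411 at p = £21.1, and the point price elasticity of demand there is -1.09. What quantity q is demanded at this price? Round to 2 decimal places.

Ed = (dq/dp)·(p/q) ⇒ q = (dq/dp)·p/Ed = (-411)·21.1/(-1.09) = 7956.0550…

7956.06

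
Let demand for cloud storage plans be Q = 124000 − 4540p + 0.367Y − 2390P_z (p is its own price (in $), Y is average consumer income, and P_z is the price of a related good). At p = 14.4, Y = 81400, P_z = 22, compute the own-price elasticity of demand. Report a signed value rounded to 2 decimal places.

-1.82

At the given values, Q = 124000 − 4540(14.4) + 0.367(81400) − 2390(22) = 35917.8.
∂Q/∂p = −4540.
E = (-4540) × (14.4/35917.8) = -1.8201…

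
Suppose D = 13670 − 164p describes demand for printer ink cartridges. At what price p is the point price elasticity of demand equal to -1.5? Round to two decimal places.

50.01

Ed = −164p/(13670 − 164p). Set this equal to -1.5:
164p = 1.5·(13670 − 164p) ⇒ 164p(1 + 1.5) = 1.5·13670
p = 1.5·13670 / (164·2.5) = 50.0121…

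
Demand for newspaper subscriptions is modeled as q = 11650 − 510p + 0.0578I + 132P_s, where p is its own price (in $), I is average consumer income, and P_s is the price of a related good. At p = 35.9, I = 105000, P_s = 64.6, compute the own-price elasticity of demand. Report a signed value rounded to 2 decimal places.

At the given values, q = 11650 − 510(35.9) + 0.0578(105000) + 132(64.6) = 7937.2.
∂q/∂p = −510.
E = (-510) × (35.9/7937.2) = -2.3067…

-2.31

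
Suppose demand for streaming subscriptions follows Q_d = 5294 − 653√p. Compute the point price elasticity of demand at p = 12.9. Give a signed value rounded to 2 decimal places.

dQ_d/dp = −653/(2√p) = -90.9051. At p = 12.9, Q_d = 2948.65.
Ed = (dQ_d/dp)·(p/Q_d) = (-90.9051) × (12.9/2948.65) = -0.3976…

-0.40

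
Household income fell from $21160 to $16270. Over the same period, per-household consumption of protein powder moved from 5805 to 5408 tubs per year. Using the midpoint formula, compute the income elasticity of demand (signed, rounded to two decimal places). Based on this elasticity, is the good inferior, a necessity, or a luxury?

%ΔQ = (5408 − 5805)/[( 5805 + 5408)/2] = -397/5606.5 = -0.070810…
%ΔIncome = (16270 − 21160)/[( 21160 + 16270)/2] = -4890/18715 = -0.261287…
E_income = (-397/5606.5) / (-4890/18715) = 0.2710…
0 < E_income < 1 ⇒ normal good, necessity.

0.27; necessity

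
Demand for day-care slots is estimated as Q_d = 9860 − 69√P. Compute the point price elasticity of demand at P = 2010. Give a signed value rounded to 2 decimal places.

-0.23

dQ_d/dP = −69/(2√P) = -0.769522. At P = 2010, Q_d = 6766.52.
Ed = (dQ_d/dP)·(P/Q_d) = (-0.769522) × (2010/6766.52) = -0.2285…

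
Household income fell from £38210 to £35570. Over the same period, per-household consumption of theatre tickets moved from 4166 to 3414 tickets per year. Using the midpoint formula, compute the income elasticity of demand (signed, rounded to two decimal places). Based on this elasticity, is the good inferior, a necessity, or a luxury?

2.77; luxury

%ΔQ = (3414 − 4166)/[( 4166 + 3414)/2] = -752/3790 = -0.198416…
%ΔIncome = (35570 − 38210)/[( 38210 + 35570)/2] = -2640/36890 = -0.071564…
E_income = (-752/3790) / (-2640/36890) = 2.7725…
E_income > 1 ⇒ normal good, luxury.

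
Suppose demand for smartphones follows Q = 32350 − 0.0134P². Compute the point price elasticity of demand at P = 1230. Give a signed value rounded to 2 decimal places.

dQ/dP = −2·0.0134·P = -32.964. At P = 1230, Q = 12077.14.
Ed = (dQ/dP)·(P/Q) = (-32.964) × (1230/12077.14) = -3.3572…

-3.36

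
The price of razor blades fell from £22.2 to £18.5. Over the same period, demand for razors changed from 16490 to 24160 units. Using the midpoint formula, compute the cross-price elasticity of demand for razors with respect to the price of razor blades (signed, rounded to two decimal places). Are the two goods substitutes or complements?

-2.08; complements

%ΔQ_{razors} = (24160 − 16490)/avg = 7670/20325 = 0.377367…
%ΔP_{razor blades} = (18.5 − 22.2)/avg = -3.7/20.35 = -0.181818…
E_cross = (7670/20325) / (-3.7/20.35) = -2.0755…
E_cross < 0 ⇒ the goods are complements.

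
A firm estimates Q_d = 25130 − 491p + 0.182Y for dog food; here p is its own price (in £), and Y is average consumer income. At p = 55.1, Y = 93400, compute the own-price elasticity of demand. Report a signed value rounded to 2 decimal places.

-1.79

At the given values, Q_d = 25130 − 491(55.1) + 0.182(93400) = 15074.7.
∂Q_d/∂p = −491.
E = (-491) × (55.1/15074.7) = -1.7946…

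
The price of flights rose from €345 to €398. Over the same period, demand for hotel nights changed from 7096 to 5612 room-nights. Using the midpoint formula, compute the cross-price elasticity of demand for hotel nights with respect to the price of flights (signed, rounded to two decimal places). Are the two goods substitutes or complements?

%ΔQ_{hotel nights} = (5612 − 7096)/avg = -1484/6354 = -0.233553…
%ΔP_{flights} = (398 − 345)/avg = 53/371.5 = 0.142664…
E_cross = (-1484/6354) / (53/371.5) = -1.6370…
E_cross < 0 ⇒ the goods are complements.

-1.64; complements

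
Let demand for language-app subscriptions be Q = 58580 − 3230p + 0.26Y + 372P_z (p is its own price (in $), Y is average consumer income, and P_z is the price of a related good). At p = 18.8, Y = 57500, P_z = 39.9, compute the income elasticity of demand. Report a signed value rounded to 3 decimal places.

At the given values, Q = 58580 − 3230(18.8) + 0.26(57500) + 372(39.9) = 27648.8.
∂Q/∂Y = 0.26.
E = (0.26) × (57500/27648.8) = 0.54071…

0.541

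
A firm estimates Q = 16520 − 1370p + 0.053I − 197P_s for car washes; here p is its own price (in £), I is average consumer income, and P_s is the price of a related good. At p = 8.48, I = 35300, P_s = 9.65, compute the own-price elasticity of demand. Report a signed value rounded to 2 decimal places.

-2.38

At the given values, Q = 16520 − 1370(8.48) + 0.053(35300) − 197(9.65) = 4872.25.
∂Q/∂p = −1370.
E = (-1370) × (8.48/4872.25) = -2.3844…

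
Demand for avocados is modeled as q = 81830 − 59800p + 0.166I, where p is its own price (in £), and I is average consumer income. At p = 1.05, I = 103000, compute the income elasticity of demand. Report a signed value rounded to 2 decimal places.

0.47

At the given values, q = 81830 − 59800(1.05) + 0.166(103000) = 36138.
∂q/∂I = 0.166.
E = (0.166) × (103000/36138) = 0.4731…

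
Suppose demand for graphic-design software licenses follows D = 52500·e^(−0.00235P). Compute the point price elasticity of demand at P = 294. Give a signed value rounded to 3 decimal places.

-0.691

dD/dP = −0.00235·D = -61.8263. At P = 294, D = 26309.1.
Ed = (dD/dP)·(P/D) = (-61.8263) × (294/26309.1) = -0.6909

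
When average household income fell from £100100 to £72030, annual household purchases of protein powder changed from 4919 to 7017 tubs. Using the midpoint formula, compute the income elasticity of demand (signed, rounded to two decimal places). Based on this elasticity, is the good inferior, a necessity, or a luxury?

-1.08; inferior

%ΔQ = (7017 − 4919)/[( 4919 + 7017)/2] = 2098/5968 = 0.351541…
%ΔIncome = (72030 − 100100)/[( 100100 + 72030)/2] = -28070/86065 = -0.326148…
E_income = (2098/5968) / (-28070/86065) = -1.0778…
E_income < 0 ⇒ inferior good.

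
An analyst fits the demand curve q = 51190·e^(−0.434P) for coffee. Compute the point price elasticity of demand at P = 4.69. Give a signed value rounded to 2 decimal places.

-2.04

dq/dP = −0.434·q = -2901.92. At P = 4.69, q = 6686.46.
Ed = (dq/dP)·(P/q) = (-2901.92) × (4.69/6686.46) = -2.0354…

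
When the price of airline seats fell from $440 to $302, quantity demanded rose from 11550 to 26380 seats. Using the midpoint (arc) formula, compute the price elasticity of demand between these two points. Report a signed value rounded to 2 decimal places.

%ΔQ = (26380 − 11550) / [(11550 + 26380)/2] = 14830/18965 = 0.781966…
%ΔP = (302 − 440) / [(440 + 302)/2] = -138/371 = -0.371967…
Arc Ed = %ΔQ / %ΔP = (14830/18965) / (-138/371) = -2.1022…

-2.10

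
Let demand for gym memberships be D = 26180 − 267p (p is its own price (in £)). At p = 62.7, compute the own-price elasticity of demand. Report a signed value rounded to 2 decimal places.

-1.77

At the given values, D = 26180 − 267(62.7) = 9439.1.
∂D/∂p = −267.
E = (-267) × (62.7/9439.1) = -1.7735…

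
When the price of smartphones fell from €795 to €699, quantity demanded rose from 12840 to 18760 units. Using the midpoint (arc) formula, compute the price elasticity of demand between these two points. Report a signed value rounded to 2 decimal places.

-2.92

%ΔQ = (18760 − 12840) / [(12840 + 18760)/2] = 5920/15800 = 0.374683…
%ΔP = (699 − 795) / [(795 + 699)/2] = -96/747 = -0.128514…
Arc Ed = %ΔQ / %ΔP = (5920/15800) / (-96/747) = -2.9155…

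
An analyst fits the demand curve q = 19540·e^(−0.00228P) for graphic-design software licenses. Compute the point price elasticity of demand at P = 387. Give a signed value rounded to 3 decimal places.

-0.882

dq/dP = −0.00228·q = -18.4355. At P = 387, q = 8085.75.
Ed = (dq/dP)·(P/q) = (-18.4355) × (387/8085.75) = -0.88236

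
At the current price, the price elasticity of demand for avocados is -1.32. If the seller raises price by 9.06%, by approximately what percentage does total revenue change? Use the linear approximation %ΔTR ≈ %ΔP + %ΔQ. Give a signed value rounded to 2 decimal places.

%ΔQ ≈ Ed × %ΔP = (-1.32) × (+9.06%) = -11.9592%
%ΔTR ≈ %ΔP + %ΔQ = (+9.06%) + (-11.9592%) = -2.8992%

-2.90%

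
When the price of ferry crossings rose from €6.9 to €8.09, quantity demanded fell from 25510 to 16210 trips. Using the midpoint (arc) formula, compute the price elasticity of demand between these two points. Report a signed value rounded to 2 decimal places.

%ΔQ = (16210 − 25510) / [(25510 + 16210)/2] = -9300/20860 = -0.445829…
%ΔP = (8.09 − 6.9) / [(6.9 + 8.09)/2] = 1.19/7.495 = 0.158772…
Arc Ed = %ΔQ / %ΔP = (-9300/20860) / (1.19/7.495) = -2.8079…

-2.81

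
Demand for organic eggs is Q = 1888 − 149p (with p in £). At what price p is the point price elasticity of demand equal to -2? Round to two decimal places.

8.45

Ed = −149p/(1888 − 149p). Set this equal to -2:
149p = 2·(1888 − 149p) ⇒ 149p(1 + 2) = 2·1888
p = 2·1888 / (149·3) = 8.4474…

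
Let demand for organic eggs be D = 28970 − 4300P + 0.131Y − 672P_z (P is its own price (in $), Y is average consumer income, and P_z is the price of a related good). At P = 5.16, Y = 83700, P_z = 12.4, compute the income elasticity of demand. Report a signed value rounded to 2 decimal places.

1.16

At the given values, D = 28970 − 4300(5.16) + 0.131(83700) − 672(12.4) = 9413.9.
∂D/∂Y = 0.131.
E = (0.131) × (83700/9413.9) = 1.1647…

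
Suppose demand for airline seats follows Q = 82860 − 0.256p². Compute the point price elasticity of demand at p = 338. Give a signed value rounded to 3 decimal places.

-1.091

dQ/dp = −2·0.256·p = -173.056. At p = 338, Q = 53613.536.
Ed = (dQ/dp)·(p/Q) = (-173.056) × (338/53613.536) = -1.09101…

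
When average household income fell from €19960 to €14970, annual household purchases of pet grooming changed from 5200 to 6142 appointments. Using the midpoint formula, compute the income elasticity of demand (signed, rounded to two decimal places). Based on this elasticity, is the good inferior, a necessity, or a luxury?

-0.58; inferior

%ΔQ = (6142 − 5200)/[( 5200 + 6142)/2] = 942/5671 = 0.166108…
%ΔIncome = (14970 − 19960)/[( 19960 + 14970)/2] = -4990/17465 = -0.285714…
E_income = (942/5671) / (-4990/17465) = -0.5813…
E_income < 0 ⇒ inferior good.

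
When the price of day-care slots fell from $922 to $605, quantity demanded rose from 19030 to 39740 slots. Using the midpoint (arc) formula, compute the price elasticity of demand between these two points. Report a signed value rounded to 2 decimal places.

%ΔQ = (39740 − 19030) / [(19030 + 39740)/2] = 20710/29385 = 0.704781…
%ΔP = (605 − 922) / [(922 + 605)/2] = -317/763.5 = -0.415193…
Arc Ed = %ΔQ / %ΔP = (20710/29385) / (-317/763.5) = -1.6974…

-1.70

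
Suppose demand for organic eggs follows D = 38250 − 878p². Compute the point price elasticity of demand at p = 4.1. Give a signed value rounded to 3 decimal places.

dD/dp = −2·878·p = -7199.6. At p = 4.1, D = 23490.82.
Ed = (dD/dp)·(p/D) = (-7199.6) × (4.1/23490.82) = -1.25659…

-1.257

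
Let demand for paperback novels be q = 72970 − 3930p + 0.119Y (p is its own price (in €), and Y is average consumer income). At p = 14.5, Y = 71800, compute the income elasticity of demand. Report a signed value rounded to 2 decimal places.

At the given values, q = 72970 − 3930(14.5) + 0.119(71800) = 24529.2.
∂q/∂Y = 0.119.
E = (0.119) × (71800/24529.2) = 0.3483…

0.35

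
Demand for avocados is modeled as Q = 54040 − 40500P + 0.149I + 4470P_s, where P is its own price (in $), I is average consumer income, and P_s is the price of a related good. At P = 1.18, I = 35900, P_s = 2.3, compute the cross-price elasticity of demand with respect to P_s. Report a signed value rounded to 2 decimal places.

0.47

At the given values, Q = 54040 − 40500(1.18) + 0.149(35900) + 4470(2.3) = 21880.1.
∂Q/∂P_s = 4470.
E = (4470) × (2.3/21880.1) = 0.4698…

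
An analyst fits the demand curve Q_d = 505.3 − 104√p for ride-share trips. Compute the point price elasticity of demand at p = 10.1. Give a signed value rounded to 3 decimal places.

dQ_d/dp = −104/(2√p) = -16.3622. At p = 10.1, Q_d = 174.783.
Ed = (dQ_d/dp)·(p/Q_d) = (-16.3622) × (10.1/174.783) = -0.94550…

-0.946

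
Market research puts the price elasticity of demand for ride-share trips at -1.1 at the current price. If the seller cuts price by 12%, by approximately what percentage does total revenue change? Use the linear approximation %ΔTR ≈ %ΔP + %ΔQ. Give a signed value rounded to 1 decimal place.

%ΔQ ≈ Ed × %ΔP = (-1.1) × (-12%) = +13.2000%
%ΔTR ≈ %ΔP + %ΔQ = (-12%) + (+13.2000%) = +1.2000%

+1.2%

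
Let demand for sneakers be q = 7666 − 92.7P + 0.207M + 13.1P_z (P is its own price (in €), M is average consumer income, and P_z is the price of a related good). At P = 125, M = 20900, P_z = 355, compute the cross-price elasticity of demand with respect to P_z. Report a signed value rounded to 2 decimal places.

At the given values, q = 7666 − 92.7(125) + 0.207(20900) + 13.1(355) = 5055.3.
∂q/∂P_z = 13.1.
E = (13.1) × (355/5055.3) = 0.9199…

0.92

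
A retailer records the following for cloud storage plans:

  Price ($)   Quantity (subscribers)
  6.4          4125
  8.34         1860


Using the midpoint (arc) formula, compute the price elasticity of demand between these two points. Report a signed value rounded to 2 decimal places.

-2.88

%ΔQ = (1860 − 4125) / [(4125 + 1860)/2] = -2265/2992.5 = -0.756892…
%ΔP = (8.34 − 6.4) / [(6.4 + 8.34)/2] = 1.94/7.37 = 0.263229…
Arc Ed = %ΔQ / %ΔP = (-2265/2992.5) / (1.94/7.37) = -2.8754…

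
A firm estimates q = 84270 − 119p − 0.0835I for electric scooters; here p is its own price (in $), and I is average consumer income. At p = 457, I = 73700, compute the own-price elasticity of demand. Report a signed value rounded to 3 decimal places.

At the given values, q = 84270 − 119(457) − 0.0835(73700) = 23733.05.
∂q/∂p = −119.
E = (-119) × (457/23733.05) = -2.29144…

-2.291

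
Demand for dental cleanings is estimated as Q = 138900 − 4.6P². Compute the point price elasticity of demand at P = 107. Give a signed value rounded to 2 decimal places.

dQ/dP = −2·4.6·P = -984.4. At P = 107, Q = 86234.6.
Ed = (dQ/dP)·(P/Q) = (-984.4) × (107/86234.6) = -1.2214…

-1.22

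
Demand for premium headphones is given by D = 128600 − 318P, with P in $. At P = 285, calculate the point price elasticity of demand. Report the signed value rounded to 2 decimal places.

-2.39

dD/dP = −318. At P = 285, D = 128600 − 318(285) = 37970.
Ed = (dD/dP)·(P/D) = −318 × (285/37970) = -2.3868…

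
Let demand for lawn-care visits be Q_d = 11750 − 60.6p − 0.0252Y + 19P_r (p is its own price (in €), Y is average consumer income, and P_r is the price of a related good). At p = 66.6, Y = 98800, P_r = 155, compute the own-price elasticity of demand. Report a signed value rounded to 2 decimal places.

At the given values, Q_d = 11750 − 60.6(66.6) − 0.0252(98800) + 19(155) = 8169.28.
∂Q_d/∂p = −60.6.
E = (-60.6) × (66.6/8169.28) = -0.4940…

-0.49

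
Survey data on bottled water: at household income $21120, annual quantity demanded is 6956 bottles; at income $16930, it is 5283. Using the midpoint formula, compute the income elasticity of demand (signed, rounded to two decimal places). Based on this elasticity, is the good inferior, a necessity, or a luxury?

1.24; luxury

%ΔQ = (5283 − 6956)/[( 6956 + 5283)/2] = -1673/6119.5 = -0.273388…
%ΔIncome = (16930 − 21120)/[( 21120 + 16930)/2] = -4190/19025 = -0.220236…
E_income = (-1673/6119.5) / (-4190/19025) = 1.2413…
E_income > 1 ⇒ normal good, luxury.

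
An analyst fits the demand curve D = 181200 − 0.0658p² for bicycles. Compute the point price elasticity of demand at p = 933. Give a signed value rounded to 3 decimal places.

dD/dp = −2·0.0658·p = -122.7828. At p = 933, D = 123921.8238.
Ed = (dD/dp)·(p/D) = (-122.7828) × (933/123921.8238) = -0.92442…

-0.924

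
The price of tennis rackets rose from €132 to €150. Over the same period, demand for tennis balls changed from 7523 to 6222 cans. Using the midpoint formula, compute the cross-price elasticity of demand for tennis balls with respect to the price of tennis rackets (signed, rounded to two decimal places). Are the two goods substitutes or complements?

%ΔQ_{tennis balls} = (6222 − 7523)/avg = -1301/6872.5 = -0.189305…
%ΔP_{tennis rackets} = (150 − 132)/avg = 18/141 = 0.127659…
E_cross = (-1301/6872.5) / (18/141) = -1.4828…
E_cross < 0 ⇒ the goods are complements.

-1.48; complements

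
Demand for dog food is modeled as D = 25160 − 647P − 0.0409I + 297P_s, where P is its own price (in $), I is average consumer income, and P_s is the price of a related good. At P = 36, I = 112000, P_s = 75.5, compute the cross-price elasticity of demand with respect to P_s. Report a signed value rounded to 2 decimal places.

1.14

At the given values, D = 25160 − 647(36) − 0.0409(112000) + 297(75.5) = 19710.7.
∂D/∂P_s = 297.
E = (297) × (75.5/19710.7) = 1.1376…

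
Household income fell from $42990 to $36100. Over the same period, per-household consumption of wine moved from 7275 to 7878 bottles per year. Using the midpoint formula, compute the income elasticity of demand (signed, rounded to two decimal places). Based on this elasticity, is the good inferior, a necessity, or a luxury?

%ΔQ = (7878 − 7275)/[( 7275 + 7878)/2] = 603/7576.5 = 0.079588…
%ΔIncome = (36100 − 42990)/[( 42990 + 36100)/2] = -6890/39545 = -0.174231…
E_income = (603/7576.5) / (-6890/39545) = -0.4567…
E_income < 0 ⇒ inferior good.

-0.46; inferior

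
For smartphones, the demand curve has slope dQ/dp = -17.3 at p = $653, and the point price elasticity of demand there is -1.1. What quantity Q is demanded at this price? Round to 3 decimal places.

Ed = (dQ/dp)·(p/Q) ⇒ Q = (dQ/dp)·p/Ed = (-17.3)·653/(-1.1) = 10269.90909…

10269.909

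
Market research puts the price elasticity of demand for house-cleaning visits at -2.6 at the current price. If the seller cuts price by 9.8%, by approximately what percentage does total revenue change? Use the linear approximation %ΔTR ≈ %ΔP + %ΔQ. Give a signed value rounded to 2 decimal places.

%ΔQ ≈ Ed × %ΔP = (-2.6) × (-9.8%) = +25.4800%
%ΔTR ≈ %ΔP + %ΔQ = (-9.8%) + (+25.4800%) = +15.6800%

+15.68%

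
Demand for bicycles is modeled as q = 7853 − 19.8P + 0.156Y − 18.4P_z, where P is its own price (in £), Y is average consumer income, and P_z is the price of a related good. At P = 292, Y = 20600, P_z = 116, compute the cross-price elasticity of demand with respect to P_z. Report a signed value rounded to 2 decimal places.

At the given values, q = 7853 − 19.8(292) + 0.156(20600) − 18.4(116) = 3150.6.
∂q/∂P_z = -18.4.
E = (-18.4) × (116/3150.6) = -0.6774…

-0.68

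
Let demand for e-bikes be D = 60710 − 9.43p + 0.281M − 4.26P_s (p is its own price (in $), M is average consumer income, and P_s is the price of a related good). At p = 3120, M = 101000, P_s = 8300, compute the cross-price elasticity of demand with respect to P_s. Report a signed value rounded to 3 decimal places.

At the given values, D = 60710 − 9.43(3120) + 0.281(101000) − 4.26(8300) = 24311.4.
∂D/∂P_s = -4.26.
E = (-4.26) × (8300/24311.4) = -1.45437…

-1.454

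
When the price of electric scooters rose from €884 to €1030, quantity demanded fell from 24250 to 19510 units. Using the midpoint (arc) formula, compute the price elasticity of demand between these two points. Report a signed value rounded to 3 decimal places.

-1.420

%ΔQ = (19510 − 24250) / [(24250 + 19510)/2] = -4740/21880 = -0.216636…
%ΔP = (1030 − 884) / [(884 + 1030)/2] = 146/957 = 0.152560…
Arc Ed = %ΔQ / %ΔP = (-4740/21880) / (146/957) = -1.42000…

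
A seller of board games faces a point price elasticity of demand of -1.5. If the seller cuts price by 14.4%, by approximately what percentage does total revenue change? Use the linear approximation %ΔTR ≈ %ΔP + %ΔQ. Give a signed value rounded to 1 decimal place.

+7.2%

%ΔQ ≈ Ed × %ΔP = (-1.5) × (-14.4%) = +21.6000%
%ΔTR ≈ %ΔP + %ΔQ = (-14.4%) + (+21.6000%) = +7.2000%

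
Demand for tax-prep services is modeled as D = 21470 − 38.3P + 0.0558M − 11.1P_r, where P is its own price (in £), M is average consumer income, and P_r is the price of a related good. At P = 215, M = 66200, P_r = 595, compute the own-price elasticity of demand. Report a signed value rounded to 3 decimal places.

At the given values, D = 21470 − 38.3(215) + 0.0558(66200) − 11.1(595) = 10324.96.
∂D/∂P = −38.3.
E = (-38.3) × (215/10324.96) = -0.79753…

-0.798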